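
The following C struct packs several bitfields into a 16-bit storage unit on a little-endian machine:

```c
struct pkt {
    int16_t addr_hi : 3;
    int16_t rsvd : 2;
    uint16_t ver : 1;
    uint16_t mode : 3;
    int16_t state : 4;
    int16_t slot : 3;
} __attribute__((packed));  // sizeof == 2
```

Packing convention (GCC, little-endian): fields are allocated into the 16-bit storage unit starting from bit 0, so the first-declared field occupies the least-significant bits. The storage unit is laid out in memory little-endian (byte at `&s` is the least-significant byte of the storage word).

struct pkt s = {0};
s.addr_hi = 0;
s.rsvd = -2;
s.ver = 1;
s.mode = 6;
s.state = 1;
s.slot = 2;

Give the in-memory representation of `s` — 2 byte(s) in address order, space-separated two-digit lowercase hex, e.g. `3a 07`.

addr_hi:3 = 0 → 0x0 << 0 → word 0x0000
rsvd:2 = -2 → 0x2 << 3 → word 0x0010
ver:1 = 1 → 0x1 << 5 → word 0x0030
mode:3 = 6 → 0x6 << 6 → word 0x01b0
state:4 = 1 → 0x1 << 9 → word 0x03b0
slot:3 = 2 → 0x2 << 13 → word 0x43b0
word = 0x43b0 → little-endian bytes:
  [0]=0xb0  [1]=0x43

b0 43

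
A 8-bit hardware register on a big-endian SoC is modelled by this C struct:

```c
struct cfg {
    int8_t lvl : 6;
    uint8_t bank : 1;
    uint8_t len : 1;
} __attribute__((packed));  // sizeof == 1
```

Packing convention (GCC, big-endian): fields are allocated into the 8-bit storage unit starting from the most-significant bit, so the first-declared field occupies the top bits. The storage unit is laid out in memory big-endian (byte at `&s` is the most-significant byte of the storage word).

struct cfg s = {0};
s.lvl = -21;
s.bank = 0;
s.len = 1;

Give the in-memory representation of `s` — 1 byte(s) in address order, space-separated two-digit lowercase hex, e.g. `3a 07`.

ad

lvl (6b) val=-21 bits=0x2b at bit 2: 0xac
bank (1b) val=0 bits=0x0 at bit 1: 0xac
len (1b) val=1 bits=0x1 at bit 0: 0xad
word = 0xad → big-endian bytes:
  [0]=0xad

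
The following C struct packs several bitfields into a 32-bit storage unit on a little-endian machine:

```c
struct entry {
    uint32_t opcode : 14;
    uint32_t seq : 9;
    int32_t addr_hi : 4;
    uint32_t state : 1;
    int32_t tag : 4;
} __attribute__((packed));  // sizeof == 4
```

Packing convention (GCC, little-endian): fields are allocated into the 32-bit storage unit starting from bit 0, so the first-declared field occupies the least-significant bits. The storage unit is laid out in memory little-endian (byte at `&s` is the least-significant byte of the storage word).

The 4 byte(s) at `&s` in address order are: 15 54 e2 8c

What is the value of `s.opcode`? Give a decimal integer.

5141

[0]=0x15 [1]=0x54 [2]=0xe2 [3]=0x8c (little-endian) → word 0x8ce25415
opcode [0+:14] = (word>>0) & 0x3fff = 5141  ←
seq [14+:9] = (word>>14) & 0x1ff = 393
addr_hi [23+:4] = (word>>23) & 0xf = 9
state [27+:1] = (word>>27) & 0x1 = 1
tag [28+:4] = (word>>28) & 0xf = 8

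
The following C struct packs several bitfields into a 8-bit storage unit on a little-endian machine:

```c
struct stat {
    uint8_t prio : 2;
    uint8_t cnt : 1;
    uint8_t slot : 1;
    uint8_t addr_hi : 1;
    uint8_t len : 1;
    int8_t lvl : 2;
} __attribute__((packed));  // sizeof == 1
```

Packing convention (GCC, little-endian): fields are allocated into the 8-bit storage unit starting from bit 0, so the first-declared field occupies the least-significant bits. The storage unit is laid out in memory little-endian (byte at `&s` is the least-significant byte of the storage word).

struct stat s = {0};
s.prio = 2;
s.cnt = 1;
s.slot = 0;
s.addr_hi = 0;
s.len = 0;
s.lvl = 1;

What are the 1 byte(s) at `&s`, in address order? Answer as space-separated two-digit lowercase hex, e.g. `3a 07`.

46

[0+:2] prio=2 & 0x3 = 0x2; word=0x02
[2+:1] cnt=1 & 0x1 = 0x1; word=0x06
[3+:1] slot=0 & 0x1 = 0x0; word=0x06
[4+:1] addr_hi=0 & 0x1 = 0x0; word=0x06
[5+:1] len=0 & 0x1 = 0x0; word=0x06
[6+:2] lvl=1 & 0x3 = 0x1; word=0x46
word = 0x46 → little-endian bytes:
  [0]=0x46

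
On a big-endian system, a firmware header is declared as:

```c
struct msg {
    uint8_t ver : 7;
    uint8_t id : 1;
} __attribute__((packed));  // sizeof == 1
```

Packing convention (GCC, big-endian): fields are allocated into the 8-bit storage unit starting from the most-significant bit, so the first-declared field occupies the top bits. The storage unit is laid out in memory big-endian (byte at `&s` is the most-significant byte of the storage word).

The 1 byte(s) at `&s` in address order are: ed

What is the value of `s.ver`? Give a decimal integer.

[0]=0xed (big-endian) → word 0xed
ver:7 @ bit 1 → (0xed>>1)&0x7f = 0x76  ←
id:1 @ bit 0 → (0xed>>0)&0x1 = 0x1

118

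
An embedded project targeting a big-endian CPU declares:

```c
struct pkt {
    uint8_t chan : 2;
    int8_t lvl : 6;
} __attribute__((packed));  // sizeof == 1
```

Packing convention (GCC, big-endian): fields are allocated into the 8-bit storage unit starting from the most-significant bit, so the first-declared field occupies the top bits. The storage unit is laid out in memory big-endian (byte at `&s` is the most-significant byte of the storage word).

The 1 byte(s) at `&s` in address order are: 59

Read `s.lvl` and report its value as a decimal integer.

25

[0]=0x59 (big-endian) → word 0x59
chan:2 @ bit 6 → (0x59>>6)&0x3 = 0x1
lvl:6 @ bit 0 → (0x59>>0)&0x3f = 0x19  ←
lvl signed 6b, MSB=0: value = 25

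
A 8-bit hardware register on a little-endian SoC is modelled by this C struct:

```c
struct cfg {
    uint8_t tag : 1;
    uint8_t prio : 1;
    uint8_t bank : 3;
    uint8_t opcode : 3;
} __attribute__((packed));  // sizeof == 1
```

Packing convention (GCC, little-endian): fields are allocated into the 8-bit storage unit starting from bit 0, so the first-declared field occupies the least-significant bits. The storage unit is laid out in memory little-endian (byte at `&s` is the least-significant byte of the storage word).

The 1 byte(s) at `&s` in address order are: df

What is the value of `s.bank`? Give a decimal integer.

[0]=0xdf (little-endian) → word 0xdf
tag:1 @ bit 0 → (0xdf>>0)&0x1 = 0x1
prio:1 @ bit 1 → (0xdf>>1)&0x1 = 0x1
bank:3 @ bit 2 → (0xdf>>2)&0x7 = 0x7  ←
opcode:3 @ bit 5 → (0xdf>>5)&0x7 = 0x6

7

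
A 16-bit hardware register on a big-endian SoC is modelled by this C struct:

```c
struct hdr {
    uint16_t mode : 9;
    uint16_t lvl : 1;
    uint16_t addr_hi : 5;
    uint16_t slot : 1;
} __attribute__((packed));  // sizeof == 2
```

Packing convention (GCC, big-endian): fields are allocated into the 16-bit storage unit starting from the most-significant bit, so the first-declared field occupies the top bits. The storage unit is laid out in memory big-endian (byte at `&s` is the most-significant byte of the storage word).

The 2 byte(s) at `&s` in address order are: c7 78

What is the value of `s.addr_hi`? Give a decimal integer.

28

[0]=0xc7 [1]=0x78 (big-endian) → word 0xc778
mode:9 @ bit 7 → (0xc778>>7)&0x1ff = 0x18e
lvl:1 @ bit 6 → (0xc778>>6)&0x1 = 0x1
addr_hi:5 @ bit 1 → (0xc778>>1)&0x1f = 0x1c  ←
slot:1 @ bit 0 → (0xc778>>0)&0x1 = 0x0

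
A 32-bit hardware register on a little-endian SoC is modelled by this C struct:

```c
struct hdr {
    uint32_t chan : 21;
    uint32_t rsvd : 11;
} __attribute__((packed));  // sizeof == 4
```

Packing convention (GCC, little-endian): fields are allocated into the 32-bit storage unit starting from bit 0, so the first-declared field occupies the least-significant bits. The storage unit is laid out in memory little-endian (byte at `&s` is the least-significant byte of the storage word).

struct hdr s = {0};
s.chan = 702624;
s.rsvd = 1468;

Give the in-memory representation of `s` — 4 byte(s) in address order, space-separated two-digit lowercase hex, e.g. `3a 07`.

chan:21 = 702624 → 0xab8a0 << 0 → word 0x000ab8a0
rsvd:11 = 1468 → 0x5bc << 21 → word 0xb78ab8a0
word = 0xb78ab8a0 → little-endian bytes:
  [0]=0xa0  [1]=0xb8  [2]=0x8a  [3]=0xb7

a0 b8 8a b7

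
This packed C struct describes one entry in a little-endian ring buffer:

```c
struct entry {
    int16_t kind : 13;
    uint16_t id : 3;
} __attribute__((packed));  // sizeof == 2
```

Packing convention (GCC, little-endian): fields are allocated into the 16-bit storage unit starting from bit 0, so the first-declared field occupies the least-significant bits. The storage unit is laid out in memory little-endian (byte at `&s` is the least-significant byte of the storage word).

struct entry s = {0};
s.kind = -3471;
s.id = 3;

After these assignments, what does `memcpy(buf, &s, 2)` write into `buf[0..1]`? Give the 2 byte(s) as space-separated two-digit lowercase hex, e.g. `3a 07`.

kind:13 = -3471 → 0x1271 << 0 → word 0x1271
id:3 = 3 → 0x3 << 13 → word 0x7271
word = 0x7271 → little-endian bytes:
  [0]=0x71  [1]=0x72

71 72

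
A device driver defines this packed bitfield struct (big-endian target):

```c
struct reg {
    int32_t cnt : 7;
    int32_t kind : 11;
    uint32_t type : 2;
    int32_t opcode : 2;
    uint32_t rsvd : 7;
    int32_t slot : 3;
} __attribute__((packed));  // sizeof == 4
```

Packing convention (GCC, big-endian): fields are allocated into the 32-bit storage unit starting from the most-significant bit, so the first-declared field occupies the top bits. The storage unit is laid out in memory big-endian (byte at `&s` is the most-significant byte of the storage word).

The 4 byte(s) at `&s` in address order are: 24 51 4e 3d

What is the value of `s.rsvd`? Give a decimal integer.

71

[0]=0x24 [1]=0x51 [2]=0x4e [3]=0x3d (big-endian) → word 0x24514e3d
cnt:7 @ bit 25 → (0x24514e3d>>25)&0x7f = 0x12
kind:11 @ bit 14 → (0x24514e3d>>14)&0x7ff = 0x145
type:2 @ bit 12 → (0x24514e3d>>12)&0x3 = 0x0
opcode:2 @ bit 10 → (0x24514e3d>>10)&0x3 = 0x3
rsvd:7 @ bit 3 → (0x24514e3d>>3)&0x7f = 0x47  ←
slot:3 @ bit 0 → (0x24514e3d>>0)&0x7 = 0x5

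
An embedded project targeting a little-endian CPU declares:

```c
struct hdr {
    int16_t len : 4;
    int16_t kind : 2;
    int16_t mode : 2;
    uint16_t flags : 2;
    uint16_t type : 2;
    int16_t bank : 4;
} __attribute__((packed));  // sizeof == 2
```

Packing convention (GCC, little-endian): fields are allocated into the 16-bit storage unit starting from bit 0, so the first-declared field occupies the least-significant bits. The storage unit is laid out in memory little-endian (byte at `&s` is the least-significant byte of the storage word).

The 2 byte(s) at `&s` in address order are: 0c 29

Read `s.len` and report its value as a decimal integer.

[0]=0x0c [1]=0x29 (little-endian) → word 0x290c
len:4 @ bit 0 → (0x290c>>0)&0xf = 0xc  ←
kind:2 @ bit 4 → (0x290c>>4)&0x3 = 0x0
mode:2 @ bit 6 → (0x290c>>6)&0x3 = 0x0
flags:2 @ bit 8 → (0x290c>>8)&0x3 = 0x1
type:2 @ bit 10 → (0x290c>>10)&0x3 = 0x2
bank:4 @ bit 12 → (0x290c>>12)&0xf = 0x2
len signed 4b, MSB=1: 12 - 16 = -4

-4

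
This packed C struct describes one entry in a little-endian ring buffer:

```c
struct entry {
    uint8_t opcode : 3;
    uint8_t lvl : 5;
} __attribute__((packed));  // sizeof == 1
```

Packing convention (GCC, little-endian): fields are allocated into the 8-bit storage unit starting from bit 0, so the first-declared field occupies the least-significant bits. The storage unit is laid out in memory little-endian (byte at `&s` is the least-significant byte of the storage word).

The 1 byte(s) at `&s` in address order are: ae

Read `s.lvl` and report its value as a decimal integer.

[0]=0xae (little-endian) → word 0xae
opcode:3 @ bit 0 → (0xae>>0)&0x7 = 0x6
lvl:5 @ bit 3 → (0xae>>3)&0x1f = 0x15  ←

21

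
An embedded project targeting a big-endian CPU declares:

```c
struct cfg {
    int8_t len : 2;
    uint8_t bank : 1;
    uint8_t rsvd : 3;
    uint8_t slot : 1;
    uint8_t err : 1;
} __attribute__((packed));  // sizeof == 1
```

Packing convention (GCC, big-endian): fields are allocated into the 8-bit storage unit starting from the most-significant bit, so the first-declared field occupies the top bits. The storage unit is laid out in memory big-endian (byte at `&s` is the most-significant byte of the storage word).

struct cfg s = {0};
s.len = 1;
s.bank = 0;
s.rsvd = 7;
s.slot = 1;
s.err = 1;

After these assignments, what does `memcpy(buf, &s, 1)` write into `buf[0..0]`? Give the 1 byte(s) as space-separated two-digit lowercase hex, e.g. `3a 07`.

5f

[6+:2] len=1 & 0x3 = 0x1; word=0x40
[5+:1] bank=0 & 0x1 = 0x0; word=0x40
[2+:3] rsvd=7 & 0x7 = 0x7; word=0x5c
[1+:1] slot=1 & 0x1 = 0x1; word=0x5e
[0+:1] err=1 & 0x1 = 0x1; word=0x5f
word = 0x5f → big-endian bytes:
  [0]=0x5f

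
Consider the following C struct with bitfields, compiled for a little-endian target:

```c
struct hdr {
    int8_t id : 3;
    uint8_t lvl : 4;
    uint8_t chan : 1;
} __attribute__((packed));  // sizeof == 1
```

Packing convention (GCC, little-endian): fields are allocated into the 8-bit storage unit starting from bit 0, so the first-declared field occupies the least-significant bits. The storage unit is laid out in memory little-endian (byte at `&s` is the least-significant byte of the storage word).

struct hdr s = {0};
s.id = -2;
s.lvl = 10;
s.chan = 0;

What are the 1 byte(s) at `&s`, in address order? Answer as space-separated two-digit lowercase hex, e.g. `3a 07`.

id:3 = -2 → 0x6 << 0 → word 0x06
lvl:4 = 10 → 0xa << 3 → word 0x56
chan:1 = 0 → 0x0 << 7 → word 0x56
word = 0x56 → little-endian bytes:
  [0]=0x56

56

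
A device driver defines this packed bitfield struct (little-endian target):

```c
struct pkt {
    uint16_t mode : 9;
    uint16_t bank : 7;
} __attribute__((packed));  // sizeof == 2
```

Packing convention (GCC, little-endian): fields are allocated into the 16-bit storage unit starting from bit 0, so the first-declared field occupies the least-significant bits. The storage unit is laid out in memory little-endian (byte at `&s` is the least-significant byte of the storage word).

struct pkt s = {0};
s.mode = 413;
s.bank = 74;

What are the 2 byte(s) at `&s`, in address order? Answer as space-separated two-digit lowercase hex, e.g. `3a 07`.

mode (9b) val=413 bits=0x19d at bit 0: 0x019d
bank (7b) val=74 bits=0x4a at bit 9: 0x959d
word = 0x959d → little-endian bytes:
  [0]=0x9d  [1]=0x95

9d 95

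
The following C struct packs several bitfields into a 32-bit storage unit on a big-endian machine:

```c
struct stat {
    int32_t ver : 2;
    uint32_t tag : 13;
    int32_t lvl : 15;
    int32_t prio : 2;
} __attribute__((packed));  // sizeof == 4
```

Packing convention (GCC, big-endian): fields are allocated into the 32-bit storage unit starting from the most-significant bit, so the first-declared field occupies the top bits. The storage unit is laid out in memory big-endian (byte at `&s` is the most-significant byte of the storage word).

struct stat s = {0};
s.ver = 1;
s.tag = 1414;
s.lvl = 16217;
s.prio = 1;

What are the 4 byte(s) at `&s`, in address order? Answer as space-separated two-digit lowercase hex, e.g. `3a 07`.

ver (2b) val=1 bits=0x1 at bit 30: 0x40000000
tag (13b) val=1414 bits=0x586 at bit 17: 0x4b0c0000
lvl (15b) val=16217 bits=0x3f59 at bit 2: 0x4b0cfd64
prio (2b) val=1 bits=0x1 at bit 0: 0x4b0cfd65
word = 0x4b0cfd65 → big-endian bytes:
  [0]=0x4b  [1]=0x0c  [2]=0xfd  [3]=0x65

4b 0c fd 65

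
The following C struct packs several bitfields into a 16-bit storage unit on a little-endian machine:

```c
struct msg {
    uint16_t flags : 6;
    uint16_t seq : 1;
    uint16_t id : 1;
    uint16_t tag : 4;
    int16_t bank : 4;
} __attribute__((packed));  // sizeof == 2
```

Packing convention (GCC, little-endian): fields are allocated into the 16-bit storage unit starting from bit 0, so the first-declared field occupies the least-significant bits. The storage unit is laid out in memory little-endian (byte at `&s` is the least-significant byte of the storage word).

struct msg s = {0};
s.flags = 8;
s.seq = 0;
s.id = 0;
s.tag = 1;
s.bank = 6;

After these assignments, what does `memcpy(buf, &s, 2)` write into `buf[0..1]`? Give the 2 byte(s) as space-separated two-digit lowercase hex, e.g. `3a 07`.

flags:6 = 8 → 0x8 << 0 → word 0x0008
seq:1 = 0 → 0x0 << 6 → word 0x0008
id:1 = 0 → 0x0 << 7 → word 0x0008
tag:4 = 1 → 0x1 << 8 → word 0x0108
bank:4 = 6 → 0x6 << 12 → word 0x6108
word = 0x6108 → little-endian bytes:
  [0]=0x08  [1]=0x61

08 61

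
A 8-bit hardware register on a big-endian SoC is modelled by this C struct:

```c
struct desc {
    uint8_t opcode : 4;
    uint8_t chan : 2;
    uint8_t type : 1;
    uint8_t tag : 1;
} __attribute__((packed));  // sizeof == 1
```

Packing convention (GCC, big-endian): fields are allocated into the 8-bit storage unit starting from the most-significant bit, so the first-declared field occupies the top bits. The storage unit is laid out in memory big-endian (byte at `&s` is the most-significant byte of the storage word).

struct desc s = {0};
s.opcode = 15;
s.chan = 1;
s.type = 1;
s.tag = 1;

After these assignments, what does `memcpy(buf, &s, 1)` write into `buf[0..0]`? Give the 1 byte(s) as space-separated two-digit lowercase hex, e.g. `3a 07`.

[4+:4] opcode=15 & 0xf = 0xf; word=0xf0
[2+:2] chan=1 & 0x3 = 0x1; word=0xf4
[1+:1] type=1 & 0x1 = 0x1; word=0xf6
[0+:1] tag=1 & 0x1 = 0x1; word=0xf7
word = 0xf7 → big-endian bytes:
  [0]=0xf7

f7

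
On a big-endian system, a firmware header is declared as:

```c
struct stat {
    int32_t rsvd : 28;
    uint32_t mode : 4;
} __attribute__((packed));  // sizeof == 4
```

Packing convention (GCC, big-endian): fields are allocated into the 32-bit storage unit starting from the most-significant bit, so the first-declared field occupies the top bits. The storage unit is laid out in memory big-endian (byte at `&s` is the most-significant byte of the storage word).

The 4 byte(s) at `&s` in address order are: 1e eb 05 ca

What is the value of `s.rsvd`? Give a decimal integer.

32419932

[0]=0x1e [1]=0xeb [2]=0x05 [3]=0xca (big-endian) → word 0x1eeb05ca
rsvd:28 @ bit 4 → (0x1eeb05ca>>4)&0xfffffff = 0x1eeb05c  ←
mode:4 @ bit 0 → (0x1eeb05ca>>0)&0xf = 0xa
rsvd signed 28b, MSB=0: value = 32419932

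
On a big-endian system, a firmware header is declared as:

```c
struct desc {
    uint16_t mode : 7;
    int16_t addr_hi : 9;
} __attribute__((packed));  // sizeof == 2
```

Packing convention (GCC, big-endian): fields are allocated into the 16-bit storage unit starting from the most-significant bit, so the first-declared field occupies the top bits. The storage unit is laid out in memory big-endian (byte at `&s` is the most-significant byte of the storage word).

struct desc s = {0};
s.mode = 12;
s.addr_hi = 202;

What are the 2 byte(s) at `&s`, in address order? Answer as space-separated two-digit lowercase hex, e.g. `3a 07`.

[9+:7] mode=12 & 0x7f = 0xc; word=0x1800
[0+:9] addr_hi=202 & 0x1ff = 0xca; word=0x18ca
word = 0x18ca → big-endian bytes:
  [0]=0x18  [1]=0xca

18 ca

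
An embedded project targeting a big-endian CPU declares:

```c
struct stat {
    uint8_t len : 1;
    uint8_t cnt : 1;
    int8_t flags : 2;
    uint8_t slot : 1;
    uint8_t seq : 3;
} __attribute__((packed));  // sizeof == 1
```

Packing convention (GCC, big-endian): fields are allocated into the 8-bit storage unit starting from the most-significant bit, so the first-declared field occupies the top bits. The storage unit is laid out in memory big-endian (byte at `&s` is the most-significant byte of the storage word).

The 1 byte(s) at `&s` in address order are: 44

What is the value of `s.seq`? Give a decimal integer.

4

[0]=0x44 (big-endian) → word 0x44
len:1 @ bit 7 → (0x44>>7)&0x1 = 0x0
cnt:1 @ bit 6 → (0x44>>6)&0x1 = 0x1
flags:2 @ bit 4 → (0x44>>4)&0x3 = 0x0
slot:1 @ bit 3 → (0x44>>3)&0x1 = 0x0
seq:3 @ bit 0 → (0x44>>0)&0x7 = 0x4  ←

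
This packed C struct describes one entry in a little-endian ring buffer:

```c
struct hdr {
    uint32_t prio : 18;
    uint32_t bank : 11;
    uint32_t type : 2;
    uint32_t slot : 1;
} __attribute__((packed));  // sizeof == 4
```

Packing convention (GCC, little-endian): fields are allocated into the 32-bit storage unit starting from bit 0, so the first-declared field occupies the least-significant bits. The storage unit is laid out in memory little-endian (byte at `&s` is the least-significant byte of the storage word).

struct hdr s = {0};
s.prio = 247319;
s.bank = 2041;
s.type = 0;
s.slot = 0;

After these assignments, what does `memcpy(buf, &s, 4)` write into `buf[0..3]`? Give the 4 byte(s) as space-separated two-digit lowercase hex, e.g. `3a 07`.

[0+:18] prio=247319 & 0x3ffff = 0x3c617; word=0x0003c617
[18+:11] bank=2041 & 0x7ff = 0x7f9; word=0x1fe7c617
[29+:2] type=0 & 0x3 = 0x0; word=0x1fe7c617
[31+:1] slot=0 & 0x1 = 0x0; word=0x1fe7c617
word = 0x1fe7c617 → little-endian bytes:
  [0]=0x17  [1]=0xc6  [2]=0xe7  [3]=0x1f

17 c6 e7 1f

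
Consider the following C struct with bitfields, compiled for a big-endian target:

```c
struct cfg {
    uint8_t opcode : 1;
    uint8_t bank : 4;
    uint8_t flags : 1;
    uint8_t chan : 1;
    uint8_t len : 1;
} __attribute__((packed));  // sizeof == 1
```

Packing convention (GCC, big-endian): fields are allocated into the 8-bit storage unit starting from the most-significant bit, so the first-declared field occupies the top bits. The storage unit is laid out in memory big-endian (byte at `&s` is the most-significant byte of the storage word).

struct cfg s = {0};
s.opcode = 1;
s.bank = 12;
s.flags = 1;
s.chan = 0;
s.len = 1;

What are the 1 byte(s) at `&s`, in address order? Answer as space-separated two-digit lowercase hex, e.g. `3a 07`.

e5

opcode (1b) val=1 bits=0x1 at bit 7: 0x80
bank (4b) val=12 bits=0xc at bit 3: 0xe0
flags (1b) val=1 bits=0x1 at bit 2: 0xe4
chan (1b) val=0 bits=0x0 at bit 1: 0xe4
len (1b) val=1 bits=0x1 at bit 0: 0xe5
word = 0xe5 → big-endian bytes:
  [0]=0xe5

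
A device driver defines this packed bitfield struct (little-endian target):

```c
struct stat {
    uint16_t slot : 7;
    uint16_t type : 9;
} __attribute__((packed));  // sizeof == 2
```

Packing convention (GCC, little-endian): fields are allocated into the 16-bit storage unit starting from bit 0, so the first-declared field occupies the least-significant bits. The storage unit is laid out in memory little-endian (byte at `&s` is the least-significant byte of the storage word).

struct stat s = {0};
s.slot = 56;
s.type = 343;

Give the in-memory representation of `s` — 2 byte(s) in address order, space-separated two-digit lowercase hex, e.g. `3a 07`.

slot:7 = 56 → 0x38 << 0 → word 0x0038
type:9 = 343 → 0x157 << 7 → word 0xabb8
word = 0xabb8 → little-endian bytes:
  [0]=0xb8  [1]=0xab

b8 ab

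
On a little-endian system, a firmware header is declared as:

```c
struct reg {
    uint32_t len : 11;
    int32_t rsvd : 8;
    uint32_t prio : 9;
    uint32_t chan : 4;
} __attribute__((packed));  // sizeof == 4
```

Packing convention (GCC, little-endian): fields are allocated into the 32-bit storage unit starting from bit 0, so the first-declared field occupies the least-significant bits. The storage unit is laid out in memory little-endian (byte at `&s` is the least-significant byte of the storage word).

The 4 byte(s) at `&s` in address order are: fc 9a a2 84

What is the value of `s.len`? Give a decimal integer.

764

[0]=0xfc [1]=0x9a [2]=0xa2 [3]=0x84 (little-endian) → word 0x84a29afc
len [0+:11] = (word>>0) & 0x7ff = 764  ←
rsvd [11+:8] = (word>>11) & 0xff = 83
prio [19+:9] = (word>>19) & 0x1ff = 148
chan [28+:4] = (word>>28) & 0xf = 8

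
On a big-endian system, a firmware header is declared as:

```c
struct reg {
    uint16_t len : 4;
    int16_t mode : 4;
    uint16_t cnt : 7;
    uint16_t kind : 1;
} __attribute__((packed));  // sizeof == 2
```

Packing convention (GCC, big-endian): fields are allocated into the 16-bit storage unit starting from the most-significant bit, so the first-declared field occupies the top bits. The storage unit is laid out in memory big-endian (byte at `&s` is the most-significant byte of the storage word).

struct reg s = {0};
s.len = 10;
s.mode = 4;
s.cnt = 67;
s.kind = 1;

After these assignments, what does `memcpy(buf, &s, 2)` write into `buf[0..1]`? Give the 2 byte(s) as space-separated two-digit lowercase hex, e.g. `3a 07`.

a4 87

len:4 = 10 → 0xa << 12 → word 0xa000
mode:4 = 4 → 0x4 << 8 → word 0xa400
cnt:7 = 67 → 0x43 << 1 → word 0xa486
kind:1 = 1 → 0x1 << 0 → word 0xa487
word = 0xa487 → big-endian bytes:
  [0]=0xa4  [1]=0x87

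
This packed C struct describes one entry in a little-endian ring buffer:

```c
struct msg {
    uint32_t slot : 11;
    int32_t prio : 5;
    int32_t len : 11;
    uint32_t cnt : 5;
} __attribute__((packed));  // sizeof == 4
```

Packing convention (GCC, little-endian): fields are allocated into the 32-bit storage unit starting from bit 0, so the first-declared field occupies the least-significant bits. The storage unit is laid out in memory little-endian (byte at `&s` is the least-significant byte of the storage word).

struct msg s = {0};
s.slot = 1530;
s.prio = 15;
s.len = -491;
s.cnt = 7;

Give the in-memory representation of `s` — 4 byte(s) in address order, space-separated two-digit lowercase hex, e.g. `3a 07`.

[0+:11] slot=1530 & 0x7ff = 0x5fa; word=0x000005fa
[11+:5] prio=15 & 0x1f = 0xf; word=0x00007dfa
[16+:11] len=-491 & 0x7ff = 0x615; word=0x06157dfa
[27+:5] cnt=7 & 0x1f = 0x7; word=0x3e157dfa
word = 0x3e157dfa → little-endian bytes:
  [0]=0xfa  [1]=0x7d  [2]=0x15  [3]=0x3e

fa 7d 15 3e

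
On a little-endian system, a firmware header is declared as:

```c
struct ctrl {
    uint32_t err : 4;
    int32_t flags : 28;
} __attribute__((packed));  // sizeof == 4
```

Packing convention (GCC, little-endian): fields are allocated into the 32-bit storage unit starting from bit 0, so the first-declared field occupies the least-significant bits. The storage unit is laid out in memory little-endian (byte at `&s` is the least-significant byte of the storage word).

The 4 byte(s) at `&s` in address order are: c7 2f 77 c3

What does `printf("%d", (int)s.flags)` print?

-63474948

[0]=0xc7 [1]=0x2f [2]=0x77 [3]=0xc3 (little-endian) → word 0xc3772fc7
err [0+:4] = (word>>0) & 0xf = 7
flags [4+:28] = (word>>4) & 0xfffffff = 204960508  ←
flags signed 28b, MSB=1: 204960508 - 268435456 = -63474948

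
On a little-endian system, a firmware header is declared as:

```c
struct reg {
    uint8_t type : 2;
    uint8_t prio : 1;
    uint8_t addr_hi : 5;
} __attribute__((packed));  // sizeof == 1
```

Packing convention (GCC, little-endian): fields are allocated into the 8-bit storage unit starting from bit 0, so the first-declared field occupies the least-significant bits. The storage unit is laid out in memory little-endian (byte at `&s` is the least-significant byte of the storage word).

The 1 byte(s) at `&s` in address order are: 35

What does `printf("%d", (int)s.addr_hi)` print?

6

[0]=0x35 (little-endian) → word 0x35
type [0+:2] = (word>>0) & 0x3 = 1
prio [2+:1] = (word>>2) & 0x1 = 1
addr_hi [3+:5] = (word>>3) & 0x1f = 6  ←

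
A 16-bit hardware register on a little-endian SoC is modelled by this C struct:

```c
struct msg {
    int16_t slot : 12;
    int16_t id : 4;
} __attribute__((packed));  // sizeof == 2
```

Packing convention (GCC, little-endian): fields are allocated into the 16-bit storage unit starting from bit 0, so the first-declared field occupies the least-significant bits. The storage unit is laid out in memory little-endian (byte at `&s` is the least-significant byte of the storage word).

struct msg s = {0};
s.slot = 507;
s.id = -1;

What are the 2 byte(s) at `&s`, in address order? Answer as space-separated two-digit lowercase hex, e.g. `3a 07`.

[0+:12] slot=507 & 0xfff = 0x1fb; word=0x01fb
[12+:4] id=-1 & 0xf = 0xf; word=0xf1fb
word = 0xf1fb → little-endian bytes:
  [0]=0xfb  [1]=0xf1

fb f1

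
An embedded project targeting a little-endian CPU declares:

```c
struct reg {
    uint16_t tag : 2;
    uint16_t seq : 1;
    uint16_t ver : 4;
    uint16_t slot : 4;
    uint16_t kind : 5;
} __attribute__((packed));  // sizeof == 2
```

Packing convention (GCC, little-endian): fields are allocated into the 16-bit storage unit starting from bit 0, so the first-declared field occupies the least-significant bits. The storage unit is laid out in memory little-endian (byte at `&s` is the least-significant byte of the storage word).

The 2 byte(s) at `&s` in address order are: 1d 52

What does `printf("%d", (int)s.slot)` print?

4

[0]=0x1d [1]=0x52 (little-endian) → word 0x521d
tag:2 @ bit 0 → (0x521d>>0)&0x3 = 0x1
seq:1 @ bit 2 → (0x521d>>2)&0x1 = 0x1
ver:4 @ bit 3 → (0x521d>>3)&0xf = 0x3
slot:4 @ bit 7 → (0x521d>>7)&0xf = 0x4  ←
kind:5 @ bit 11 → (0x521d>>11)&0x1f = 0xa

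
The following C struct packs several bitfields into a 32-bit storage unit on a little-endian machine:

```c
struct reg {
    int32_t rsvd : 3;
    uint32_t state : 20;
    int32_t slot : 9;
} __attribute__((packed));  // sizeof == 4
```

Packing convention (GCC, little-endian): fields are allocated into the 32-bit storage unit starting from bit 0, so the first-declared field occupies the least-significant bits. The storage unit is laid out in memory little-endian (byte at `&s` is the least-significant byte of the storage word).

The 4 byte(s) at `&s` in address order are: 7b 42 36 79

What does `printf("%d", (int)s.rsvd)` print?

3

[0]=0x7b [1]=0x42 [2]=0x36 [3]=0x79 (little-endian) → word 0x7936427b
rsvd:3 @ bit 0 → (0x7936427b>>0)&0x7 = 0x3  ←
state:20 @ bit 3 → (0x7936427b>>3)&0xfffff = 0x6c84f
slot:9 @ bit 23 → (0x7936427b>>23)&0x1ff = 0xf2
rsvd signed 3b, MSB=0: value = 3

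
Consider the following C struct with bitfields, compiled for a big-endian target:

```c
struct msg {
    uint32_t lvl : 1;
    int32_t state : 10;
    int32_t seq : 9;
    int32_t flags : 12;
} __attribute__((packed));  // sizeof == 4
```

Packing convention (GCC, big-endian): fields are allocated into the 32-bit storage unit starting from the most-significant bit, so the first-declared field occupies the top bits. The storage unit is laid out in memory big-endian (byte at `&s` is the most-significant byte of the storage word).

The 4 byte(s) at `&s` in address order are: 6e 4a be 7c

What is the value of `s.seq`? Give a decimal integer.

[0]=0x6e [1]=0x4a [2]=0xbe [3]=0x7c (big-endian) → word 0x6e4abe7c
lvl [31+:1] = (word>>31) & 0x1 = 0
state [21+:10] = (word>>21) & 0x3ff = 882
seq [12+:9] = (word>>12) & 0x1ff = 171  ←
flags [0+:12] = (word>>0) & 0xfff = 3708
seq signed 9b, MSB=0: value = 171

171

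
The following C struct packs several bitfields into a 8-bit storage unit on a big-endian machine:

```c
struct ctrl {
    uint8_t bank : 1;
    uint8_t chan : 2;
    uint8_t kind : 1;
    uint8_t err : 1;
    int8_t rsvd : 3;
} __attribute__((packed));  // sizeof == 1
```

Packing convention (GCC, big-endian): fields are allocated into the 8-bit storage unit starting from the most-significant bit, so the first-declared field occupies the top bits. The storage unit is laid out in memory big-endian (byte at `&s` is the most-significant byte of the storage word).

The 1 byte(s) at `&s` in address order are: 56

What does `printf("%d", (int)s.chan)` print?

2

[0]=0x56 (big-endian) → word 0x56
bank [7+:1] = (word>>7) & 0x1 = 0
chan [5+:2] = (word>>5) & 0x3 = 2  ←
kind [4+:1] = (word>>4) & 0x1 = 1
err [3+:1] = (word>>3) & 0x1 = 0
rsvd [0+:3] = (word>>0) & 0x7 = 6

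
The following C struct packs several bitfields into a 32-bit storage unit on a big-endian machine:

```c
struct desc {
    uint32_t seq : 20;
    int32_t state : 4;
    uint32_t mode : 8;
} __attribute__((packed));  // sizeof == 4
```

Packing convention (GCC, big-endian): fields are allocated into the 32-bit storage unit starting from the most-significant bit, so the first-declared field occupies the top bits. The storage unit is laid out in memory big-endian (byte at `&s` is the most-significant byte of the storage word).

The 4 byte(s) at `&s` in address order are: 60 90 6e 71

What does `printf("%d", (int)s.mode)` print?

[0]=0x60 [1]=0x90 [2]=0x6e [3]=0x71 (big-endian) → word 0x60906e71
seq [12+:20] = (word>>12) & 0xfffff = 395526
state [8+:4] = (word>>8) & 0xf = 14
mode [0+:8] = (word>>0) & 0xff = 113  ←

113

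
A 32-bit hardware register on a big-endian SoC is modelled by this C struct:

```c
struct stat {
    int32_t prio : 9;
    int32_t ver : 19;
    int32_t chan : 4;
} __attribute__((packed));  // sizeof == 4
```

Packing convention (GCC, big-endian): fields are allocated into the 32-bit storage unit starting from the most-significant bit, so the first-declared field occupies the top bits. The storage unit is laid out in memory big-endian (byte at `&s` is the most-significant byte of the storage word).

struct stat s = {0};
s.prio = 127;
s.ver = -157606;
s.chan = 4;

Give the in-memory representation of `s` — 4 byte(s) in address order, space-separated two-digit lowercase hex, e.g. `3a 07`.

prio (9b) val=127 bits=0x7f at bit 23: 0x3f800000
ver (19b) val=-157606 bits=0x5985a at bit 4: 0x3fd985a0
chan (4b) val=4 bits=0x4 at bit 0: 0x3fd985a4
word = 0x3fd985a4 → big-endian bytes:
  [0]=0x3f  [1]=0xd9  [2]=0x85  [3]=0xa4

3f d9 85 a4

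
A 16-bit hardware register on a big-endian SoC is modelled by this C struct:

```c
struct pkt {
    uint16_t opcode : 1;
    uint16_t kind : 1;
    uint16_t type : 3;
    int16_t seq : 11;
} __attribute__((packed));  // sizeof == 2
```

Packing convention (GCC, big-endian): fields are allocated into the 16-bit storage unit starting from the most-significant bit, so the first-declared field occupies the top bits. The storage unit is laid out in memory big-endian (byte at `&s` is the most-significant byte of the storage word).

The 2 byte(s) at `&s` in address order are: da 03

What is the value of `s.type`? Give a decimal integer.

[0]=0xda [1]=0x03 (big-endian) → word 0xda03
opcode [15+:1] = (word>>15) & 0x1 = 1
kind [14+:1] = (word>>14) & 0x1 = 1
type [11+:3] = (word>>11) & 0x7 = 3  ←
seq [0+:11] = (word>>0) & 0x7ff = 515

3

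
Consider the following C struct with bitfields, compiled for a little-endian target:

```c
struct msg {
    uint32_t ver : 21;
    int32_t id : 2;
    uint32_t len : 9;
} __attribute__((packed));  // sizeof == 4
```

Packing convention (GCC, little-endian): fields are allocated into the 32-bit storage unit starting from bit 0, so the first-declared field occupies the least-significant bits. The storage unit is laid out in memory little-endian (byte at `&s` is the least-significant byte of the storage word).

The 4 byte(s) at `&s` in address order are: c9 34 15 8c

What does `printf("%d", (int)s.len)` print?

280

[0]=0xc9 [1]=0x34 [2]=0x15 [3]=0x8c (little-endian) → word 0x8c1534c9
ver:21 @ bit 0 → (0x8c1534c9>>0)&0x1fffff = 0x1534c9
id:2 @ bit 21 → (0x8c1534c9>>21)&0x3 = 0x0
len:9 @ bit 23 → (0x8c1534c9>>23)&0x1ff = 0x118  ←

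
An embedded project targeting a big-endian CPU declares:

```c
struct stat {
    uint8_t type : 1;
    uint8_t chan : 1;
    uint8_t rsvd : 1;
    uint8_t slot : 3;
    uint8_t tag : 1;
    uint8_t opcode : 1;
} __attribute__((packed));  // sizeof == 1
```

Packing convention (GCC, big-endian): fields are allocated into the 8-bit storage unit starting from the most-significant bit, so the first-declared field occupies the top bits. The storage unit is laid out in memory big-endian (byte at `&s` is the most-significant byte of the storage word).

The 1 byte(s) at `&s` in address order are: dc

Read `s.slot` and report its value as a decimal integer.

7

[0]=0xdc (big-endian) → word 0xdc
type [7+:1] = (word>>7) & 0x1 = 1
chan [6+:1] = (word>>6) & 0x1 = 1
rsvd [5+:1] = (word>>5) & 0x1 = 0
slot [2+:3] = (word>>2) & 0x7 = 7  ←
tag [1+:1] = (word>>1) & 0x1 = 0
opcode [0+:1] = (word>>0) & 0x1 = 0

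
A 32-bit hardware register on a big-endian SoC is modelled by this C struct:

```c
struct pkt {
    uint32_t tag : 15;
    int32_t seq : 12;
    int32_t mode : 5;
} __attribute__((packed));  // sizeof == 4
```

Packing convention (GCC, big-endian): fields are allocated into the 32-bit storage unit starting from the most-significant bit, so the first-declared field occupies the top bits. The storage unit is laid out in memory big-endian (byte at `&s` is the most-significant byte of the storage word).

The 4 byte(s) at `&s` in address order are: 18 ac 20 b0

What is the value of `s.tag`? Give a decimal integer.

3158

[0]=0x18 [1]=0xac [2]=0x20 [3]=0xb0 (big-endian) → word 0x18ac20b0
tag [17+:15] = (word>>17) & 0x7fff = 3158  ←
seq [5+:12] = (word>>5) & 0xfff = 261
mode [0+:5] = (word>>0) & 0x1f = 16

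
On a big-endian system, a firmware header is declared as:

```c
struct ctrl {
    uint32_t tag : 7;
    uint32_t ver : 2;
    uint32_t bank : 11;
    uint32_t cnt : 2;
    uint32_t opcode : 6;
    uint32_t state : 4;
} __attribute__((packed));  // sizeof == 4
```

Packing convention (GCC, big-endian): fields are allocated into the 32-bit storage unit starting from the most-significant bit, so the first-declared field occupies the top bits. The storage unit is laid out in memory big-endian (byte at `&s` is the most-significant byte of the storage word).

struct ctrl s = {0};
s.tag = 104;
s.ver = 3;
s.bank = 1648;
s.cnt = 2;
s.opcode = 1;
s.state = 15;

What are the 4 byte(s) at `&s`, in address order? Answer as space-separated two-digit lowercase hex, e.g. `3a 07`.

d1 e7 08 1f

tag:7 = 104 → 0x68 << 25 → word 0xd0000000
ver:2 = 3 → 0x3 << 23 → word 0xd1800000
bank:11 = 1648 → 0x670 << 12 → word 0xd1e70000
cnt:2 = 2 → 0x2 << 10 → word 0xd1e70800
opcode:6 = 1 → 0x1 << 4 → word 0xd1e70810
state:4 = 15 → 0xf << 0 → word 0xd1e7081f
word = 0xd1e7081f → big-endian bytes:
  [0]=0xd1  [1]=0xe7  [2]=0x08  [3]=0x1f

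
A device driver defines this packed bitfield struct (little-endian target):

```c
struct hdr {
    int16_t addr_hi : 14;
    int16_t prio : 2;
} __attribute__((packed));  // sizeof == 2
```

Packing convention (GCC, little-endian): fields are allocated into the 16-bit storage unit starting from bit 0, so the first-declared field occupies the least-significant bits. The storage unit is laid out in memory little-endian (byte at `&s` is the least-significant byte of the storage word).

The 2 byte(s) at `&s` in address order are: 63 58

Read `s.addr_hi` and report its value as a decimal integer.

[0]=0x63 [1]=0x58 (little-endian) → word 0x5863
addr_hi:14 @ bit 0 → (0x5863>>0)&0x3fff = 0x1863  ←
prio:2 @ bit 14 → (0x5863>>14)&0x3 = 0x1
addr_hi signed 14b, MSB=0: value = 6243

6243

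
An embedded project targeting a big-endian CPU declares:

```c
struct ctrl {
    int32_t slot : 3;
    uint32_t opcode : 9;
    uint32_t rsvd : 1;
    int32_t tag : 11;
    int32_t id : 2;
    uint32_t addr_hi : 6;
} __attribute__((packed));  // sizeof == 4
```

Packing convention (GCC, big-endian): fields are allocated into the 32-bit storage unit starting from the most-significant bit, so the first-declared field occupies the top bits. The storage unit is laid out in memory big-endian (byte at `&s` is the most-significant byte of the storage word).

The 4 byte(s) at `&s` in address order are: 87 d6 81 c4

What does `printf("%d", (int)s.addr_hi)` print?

4

[0]=0x87 [1]=0xd6 [2]=0x81 [3]=0xc4 (big-endian) → word 0x87d681c4
slot:3 @ bit 29 → (0x87d681c4>>29)&0x7 = 0x4
opcode:9 @ bit 20 → (0x87d681c4>>20)&0x1ff = 0x7d
rsvd:1 @ bit 19 → (0x87d681c4>>19)&0x1 = 0x0
tag:11 @ bit 8 → (0x87d681c4>>8)&0x7ff = 0x681
id:2 @ bit 6 → (0x87d681c4>>6)&0x3 = 0x3
addr_hi:6 @ bit 0 → (0x87d681c4>>0)&0x3f = 0x4  ←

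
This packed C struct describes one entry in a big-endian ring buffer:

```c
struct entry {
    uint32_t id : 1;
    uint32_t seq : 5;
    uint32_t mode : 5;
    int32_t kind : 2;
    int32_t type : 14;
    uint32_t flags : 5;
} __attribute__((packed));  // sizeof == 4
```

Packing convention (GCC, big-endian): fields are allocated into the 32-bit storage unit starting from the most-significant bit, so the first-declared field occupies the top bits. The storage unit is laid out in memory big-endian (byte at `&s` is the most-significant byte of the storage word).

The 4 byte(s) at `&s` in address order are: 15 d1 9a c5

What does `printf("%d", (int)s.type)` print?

[0]=0x15 [1]=0xd1 [2]=0x9a [3]=0xc5 (big-endian) → word 0x15d19ac5
id:1 @ bit 31 → (0x15d19ac5>>31)&0x1 = 0x0
seq:5 @ bit 26 → (0x15d19ac5>>26)&0x1f = 0x5
mode:5 @ bit 21 → (0x15d19ac5>>21)&0x1f = 0xe
kind:2 @ bit 19 → (0x15d19ac5>>19)&0x3 = 0x2
type:14 @ bit 5 → (0x15d19ac5>>5)&0x3fff = 0xcd6  ←
flags:5 @ bit 0 → (0x15d19ac5>>0)&0x1f = 0x5
type signed 14b, MSB=0: value = 3286

3286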